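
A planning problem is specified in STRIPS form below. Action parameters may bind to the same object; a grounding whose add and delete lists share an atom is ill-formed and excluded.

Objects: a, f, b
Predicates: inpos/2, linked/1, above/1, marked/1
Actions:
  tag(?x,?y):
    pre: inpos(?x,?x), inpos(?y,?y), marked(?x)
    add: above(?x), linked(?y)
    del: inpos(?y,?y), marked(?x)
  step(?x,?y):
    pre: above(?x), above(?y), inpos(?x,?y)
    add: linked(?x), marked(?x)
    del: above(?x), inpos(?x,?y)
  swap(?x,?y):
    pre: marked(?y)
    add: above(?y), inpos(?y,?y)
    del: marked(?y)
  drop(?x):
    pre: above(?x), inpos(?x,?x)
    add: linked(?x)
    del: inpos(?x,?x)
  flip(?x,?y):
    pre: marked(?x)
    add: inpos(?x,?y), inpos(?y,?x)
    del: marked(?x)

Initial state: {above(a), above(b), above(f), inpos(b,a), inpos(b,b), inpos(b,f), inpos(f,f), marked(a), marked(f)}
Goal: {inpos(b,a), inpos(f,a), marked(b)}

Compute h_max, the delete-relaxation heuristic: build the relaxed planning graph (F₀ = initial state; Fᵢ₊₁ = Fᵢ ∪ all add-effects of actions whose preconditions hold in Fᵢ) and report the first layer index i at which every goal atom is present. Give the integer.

1

F0 = init (9 atoms)
F1 = F0 ∪ {inpos(a,a), inpos(a,b), inpos(a,f), inpos(f,a), inpos(f,b), linked(b), linked(f), marked(b)}  (17 atoms)
goal ⊆ F1  ⇒  h_max = 1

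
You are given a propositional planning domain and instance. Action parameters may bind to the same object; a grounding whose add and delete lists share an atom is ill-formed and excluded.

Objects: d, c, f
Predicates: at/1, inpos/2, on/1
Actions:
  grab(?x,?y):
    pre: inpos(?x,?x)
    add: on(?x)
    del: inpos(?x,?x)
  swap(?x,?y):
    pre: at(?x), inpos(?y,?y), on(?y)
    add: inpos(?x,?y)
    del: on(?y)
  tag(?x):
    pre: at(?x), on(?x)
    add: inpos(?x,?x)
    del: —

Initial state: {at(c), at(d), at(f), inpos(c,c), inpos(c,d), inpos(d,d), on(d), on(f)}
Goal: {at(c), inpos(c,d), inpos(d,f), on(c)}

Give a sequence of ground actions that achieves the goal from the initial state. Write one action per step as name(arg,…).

1. grab(c,d)  →  {at(c), at(d), at(f), inpos(c,d), inpos(d,d), on(c), on(d), on(f)}
2. tag(f)  →  {at(c), at(d), at(f), inpos(c,d), inpos(d,d), inpos(f,f), on(c), on(d), on(f)}
3. swap(d,f)  →  {at(c), at(d), at(f), inpos(c,d), inpos(d,d), inpos(d,f), inpos(f,f), on(c), on(d)}

grab(c,d); tag(f); swap(d,f)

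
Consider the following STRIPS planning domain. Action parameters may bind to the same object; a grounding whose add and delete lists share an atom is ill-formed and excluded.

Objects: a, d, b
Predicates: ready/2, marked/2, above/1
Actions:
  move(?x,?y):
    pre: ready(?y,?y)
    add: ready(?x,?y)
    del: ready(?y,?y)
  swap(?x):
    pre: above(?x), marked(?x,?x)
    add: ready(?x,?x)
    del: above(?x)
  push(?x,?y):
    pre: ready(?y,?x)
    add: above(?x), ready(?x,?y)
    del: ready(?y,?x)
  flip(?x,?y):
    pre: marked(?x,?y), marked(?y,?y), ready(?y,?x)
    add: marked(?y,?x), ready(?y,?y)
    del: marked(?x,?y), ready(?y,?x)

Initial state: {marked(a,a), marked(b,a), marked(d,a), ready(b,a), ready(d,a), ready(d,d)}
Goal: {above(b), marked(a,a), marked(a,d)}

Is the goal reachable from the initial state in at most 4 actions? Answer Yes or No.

Yes

1. move(a,d)  →  {marked(a,a), marked(b,a), marked(d,a), ready(a,d), ready(b,a), ready(d,a)}
2. push(a,b)  →  {above(a), marked(a,a), marked(b,a), marked(d,a), ready(a,b), ready(a,d), ready(d,a)}
3. push(b,a)  →  {above(a), above(b), marked(a,a), marked(b,a), marked(d,a), ready(a,d), ready(b,a), ready(d,a)}
4. flip(d,a)  →  {above(a), above(b), marked(a,a), marked(a,d), marked(b,a), ready(a,a), ready(b,a), ready(d,a)}
optimal plan length = 4; 4 ≤ 4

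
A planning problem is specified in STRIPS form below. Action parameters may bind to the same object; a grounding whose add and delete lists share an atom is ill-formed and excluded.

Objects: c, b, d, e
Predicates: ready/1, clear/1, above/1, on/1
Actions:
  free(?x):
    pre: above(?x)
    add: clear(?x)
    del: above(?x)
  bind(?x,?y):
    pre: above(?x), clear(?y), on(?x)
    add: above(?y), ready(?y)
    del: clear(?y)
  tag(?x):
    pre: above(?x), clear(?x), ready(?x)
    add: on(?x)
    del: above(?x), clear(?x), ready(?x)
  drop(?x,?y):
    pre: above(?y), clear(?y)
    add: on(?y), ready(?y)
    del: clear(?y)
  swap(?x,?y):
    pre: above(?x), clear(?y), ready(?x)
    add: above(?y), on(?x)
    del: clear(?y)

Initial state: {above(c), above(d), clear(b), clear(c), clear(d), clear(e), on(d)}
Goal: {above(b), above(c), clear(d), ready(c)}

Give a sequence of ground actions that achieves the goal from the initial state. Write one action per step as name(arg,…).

bind(d,c); bind(d,b)

1. bind(d,c)  →  {above(c), above(d), clear(b), clear(d), clear(e), on(d), ready(c)}
2. bind(d,b)  →  {above(b), above(c), above(d), clear(d), clear(e), on(d), ready(b), ready(c)}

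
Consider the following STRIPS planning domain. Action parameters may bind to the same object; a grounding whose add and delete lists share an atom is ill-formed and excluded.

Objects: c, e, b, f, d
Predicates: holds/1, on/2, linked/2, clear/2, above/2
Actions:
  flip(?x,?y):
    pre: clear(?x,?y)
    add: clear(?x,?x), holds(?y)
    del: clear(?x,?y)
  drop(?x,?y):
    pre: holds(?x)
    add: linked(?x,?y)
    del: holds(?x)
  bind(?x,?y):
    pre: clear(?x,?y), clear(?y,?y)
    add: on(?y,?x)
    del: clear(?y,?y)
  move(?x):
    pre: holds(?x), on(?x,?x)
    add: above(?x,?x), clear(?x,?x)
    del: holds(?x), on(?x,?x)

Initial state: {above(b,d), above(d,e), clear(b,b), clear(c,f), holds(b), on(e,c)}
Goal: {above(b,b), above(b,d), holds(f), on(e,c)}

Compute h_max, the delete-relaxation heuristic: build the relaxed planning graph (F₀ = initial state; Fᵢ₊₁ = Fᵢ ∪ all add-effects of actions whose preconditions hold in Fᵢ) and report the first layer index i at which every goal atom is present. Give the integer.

2

F0 = init (6 atoms)
F1 = F0 ∪ {clear(c,c), holds(f), linked(b,b), linked(b,c), linked(b,d), linked(b,e), linked(b,f), on(b,b)}  (14 atoms)
F2 = F1 ∪ {above(b,b), linked(f,b), linked(f,c), linked(f,d), linked(f,e), linked(f,f), on(c,c)}  (21 atoms)
goal ⊆ F2  ⇒  h_max = 2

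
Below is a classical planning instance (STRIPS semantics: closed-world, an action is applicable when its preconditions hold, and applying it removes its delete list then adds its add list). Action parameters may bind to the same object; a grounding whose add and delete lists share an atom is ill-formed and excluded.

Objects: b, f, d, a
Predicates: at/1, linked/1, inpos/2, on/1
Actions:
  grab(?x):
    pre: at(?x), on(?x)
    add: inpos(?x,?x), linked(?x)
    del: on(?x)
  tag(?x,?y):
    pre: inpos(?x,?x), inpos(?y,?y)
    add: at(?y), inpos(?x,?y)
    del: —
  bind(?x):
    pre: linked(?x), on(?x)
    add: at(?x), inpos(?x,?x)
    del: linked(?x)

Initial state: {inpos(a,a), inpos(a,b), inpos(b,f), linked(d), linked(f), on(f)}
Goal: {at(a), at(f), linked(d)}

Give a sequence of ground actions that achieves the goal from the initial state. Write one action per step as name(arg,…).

tag(a,a); bind(f)

1. tag(a,a)  →  {at(a), inpos(a,a), inpos(a,b), inpos(b,f), linked(d), linked(f), on(f)}
2. bind(f)  →  {at(a), at(f), inpos(a,a), inpos(a,b), inpos(b,f), inpos(f,f), linked(d), on(f)}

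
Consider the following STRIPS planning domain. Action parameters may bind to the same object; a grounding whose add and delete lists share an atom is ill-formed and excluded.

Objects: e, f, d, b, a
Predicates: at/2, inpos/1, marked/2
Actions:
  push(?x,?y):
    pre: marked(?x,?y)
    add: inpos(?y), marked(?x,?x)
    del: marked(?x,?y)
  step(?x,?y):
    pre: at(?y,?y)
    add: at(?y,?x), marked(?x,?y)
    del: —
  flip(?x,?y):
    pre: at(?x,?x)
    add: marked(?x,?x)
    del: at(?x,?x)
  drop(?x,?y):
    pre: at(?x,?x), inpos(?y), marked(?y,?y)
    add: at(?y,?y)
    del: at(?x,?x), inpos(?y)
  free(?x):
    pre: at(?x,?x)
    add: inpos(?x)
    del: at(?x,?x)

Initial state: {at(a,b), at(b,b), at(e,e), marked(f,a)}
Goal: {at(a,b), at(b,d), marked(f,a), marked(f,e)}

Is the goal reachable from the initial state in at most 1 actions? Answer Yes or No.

1. step(f,e)  →  {at(a,b), at(b,b), at(e,e), at(e,f), marked(f,a), marked(f,e)}
2. step(d,b)  →  {at(a,b), at(b,b), at(b,d), at(e,e), at(e,f), marked(d,b), marked(f,a), marked(f,e)}
optimal plan length = 2; 2 > 1

No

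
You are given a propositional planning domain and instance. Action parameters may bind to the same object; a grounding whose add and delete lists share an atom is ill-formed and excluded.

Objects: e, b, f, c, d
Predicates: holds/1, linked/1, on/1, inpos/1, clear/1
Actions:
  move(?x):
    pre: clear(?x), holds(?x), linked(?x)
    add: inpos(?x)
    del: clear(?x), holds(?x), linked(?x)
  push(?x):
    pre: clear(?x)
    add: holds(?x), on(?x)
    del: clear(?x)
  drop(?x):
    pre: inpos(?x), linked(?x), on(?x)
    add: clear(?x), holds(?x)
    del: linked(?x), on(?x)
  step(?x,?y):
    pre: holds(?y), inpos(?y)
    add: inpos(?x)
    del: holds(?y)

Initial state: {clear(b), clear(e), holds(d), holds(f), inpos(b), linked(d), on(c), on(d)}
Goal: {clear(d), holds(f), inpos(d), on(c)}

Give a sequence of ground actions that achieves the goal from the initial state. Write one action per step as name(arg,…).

1. push(b)  →  {clear(e), holds(b), holds(d), holds(f), inpos(b), linked(d), on(b), on(c), on(d)}
2. step(d,b)  →  {clear(e), holds(d), holds(f), inpos(b), inpos(d), linked(d), on(b), on(c), on(d)}
3. drop(d)  →  {clear(d), clear(e), holds(d), holds(f), inpos(b), inpos(d), on(b), on(c)}

push(b); step(d,b); drop(d)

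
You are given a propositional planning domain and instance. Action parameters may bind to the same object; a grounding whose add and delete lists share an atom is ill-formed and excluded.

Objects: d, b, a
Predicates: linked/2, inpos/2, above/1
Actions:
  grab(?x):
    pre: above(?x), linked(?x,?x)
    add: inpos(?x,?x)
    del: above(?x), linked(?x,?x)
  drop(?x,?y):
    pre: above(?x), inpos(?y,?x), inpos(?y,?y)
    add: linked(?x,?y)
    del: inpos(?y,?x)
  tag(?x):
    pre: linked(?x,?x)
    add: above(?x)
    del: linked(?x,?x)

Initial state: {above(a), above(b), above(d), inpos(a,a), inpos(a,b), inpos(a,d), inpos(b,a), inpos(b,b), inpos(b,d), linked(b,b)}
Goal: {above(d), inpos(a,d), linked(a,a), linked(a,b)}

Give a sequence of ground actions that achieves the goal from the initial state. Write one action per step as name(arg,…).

1. drop(a,b)  →  {above(a), above(b), above(d), inpos(a,a), inpos(a,b), inpos(a,d), inpos(b,b), inpos(b,d), linked(a,b), linked(b,b)}
2. drop(a,a)  →  {above(a), above(b), above(d), inpos(a,b), inpos(a,d), inpos(b,b), inpos(b,d), linked(a,a), linked(a,b), linked(b,b)}

drop(a,b); drop(a,a)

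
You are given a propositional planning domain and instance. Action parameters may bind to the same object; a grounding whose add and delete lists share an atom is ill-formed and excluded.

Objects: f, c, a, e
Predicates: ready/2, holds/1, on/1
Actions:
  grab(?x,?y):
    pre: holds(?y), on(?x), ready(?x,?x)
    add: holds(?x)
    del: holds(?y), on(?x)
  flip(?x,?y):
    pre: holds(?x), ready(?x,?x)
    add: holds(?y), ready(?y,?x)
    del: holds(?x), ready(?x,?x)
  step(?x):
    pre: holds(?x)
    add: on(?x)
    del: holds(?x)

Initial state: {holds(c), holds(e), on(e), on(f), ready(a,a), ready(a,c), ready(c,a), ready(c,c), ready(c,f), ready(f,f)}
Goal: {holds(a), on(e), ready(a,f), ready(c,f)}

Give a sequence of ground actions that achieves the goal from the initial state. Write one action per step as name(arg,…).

grab(f,c); flip(f,a)

1. grab(f,c)  →  {holds(e), holds(f), on(e), ready(a,a), ready(a,c), ready(c,a), ready(c,c), ready(c,f), ready(f,f)}
2. flip(f,a)  →  {holds(a), holds(e), on(e), ready(a,a), ready(a,c), ready(a,f), ready(c,a), ready(c,c), ready(c,f)}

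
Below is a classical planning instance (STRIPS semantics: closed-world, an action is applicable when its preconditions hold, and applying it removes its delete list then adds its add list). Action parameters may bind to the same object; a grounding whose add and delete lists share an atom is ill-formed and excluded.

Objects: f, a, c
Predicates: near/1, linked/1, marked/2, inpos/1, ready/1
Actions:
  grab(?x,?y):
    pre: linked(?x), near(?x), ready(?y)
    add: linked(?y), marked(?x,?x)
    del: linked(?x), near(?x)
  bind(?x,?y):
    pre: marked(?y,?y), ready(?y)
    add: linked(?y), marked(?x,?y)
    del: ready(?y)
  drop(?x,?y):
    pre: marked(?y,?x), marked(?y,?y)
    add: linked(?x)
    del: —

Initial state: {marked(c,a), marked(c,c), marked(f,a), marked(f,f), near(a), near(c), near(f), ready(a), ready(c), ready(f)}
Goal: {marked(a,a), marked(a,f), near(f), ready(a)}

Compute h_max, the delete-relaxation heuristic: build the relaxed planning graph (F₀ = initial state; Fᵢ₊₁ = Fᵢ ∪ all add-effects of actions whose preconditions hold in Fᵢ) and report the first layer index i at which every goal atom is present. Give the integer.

F0 = init (10 atoms)
F1 = F0 ∪ {linked(a), linked(c), linked(f), marked(a,c), marked(a,f), marked(c,f), marked(f,c)}  (17 atoms)
F2 = F1 ∪ {marked(a,a)}  (18 atoms)
goal ⊆ F2  ⇒  h_max = 2

2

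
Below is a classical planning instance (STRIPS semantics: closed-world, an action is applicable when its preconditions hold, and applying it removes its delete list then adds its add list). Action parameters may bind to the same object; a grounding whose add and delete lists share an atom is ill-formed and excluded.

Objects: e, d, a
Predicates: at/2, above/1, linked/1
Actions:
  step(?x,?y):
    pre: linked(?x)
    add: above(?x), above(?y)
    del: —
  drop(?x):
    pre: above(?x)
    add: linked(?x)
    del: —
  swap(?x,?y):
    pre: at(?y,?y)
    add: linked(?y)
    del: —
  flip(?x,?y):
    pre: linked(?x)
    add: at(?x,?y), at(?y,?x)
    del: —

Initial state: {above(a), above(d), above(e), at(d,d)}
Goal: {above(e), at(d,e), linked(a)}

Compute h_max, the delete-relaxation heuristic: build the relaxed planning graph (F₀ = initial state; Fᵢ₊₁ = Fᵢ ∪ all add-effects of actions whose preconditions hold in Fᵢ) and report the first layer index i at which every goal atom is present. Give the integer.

F0 = init (4 atoms)
F1 = F0 ∪ {linked(a), linked(d), linked(e)}  (7 atoms)
F2 = F1 ∪ {at(a,a), at(a,d), at(a,e), at(d,a), at(d,e), at(e,a), at(e,d), at(e,e)}  (15 atoms)
goal ⊆ F2  ⇒  h_max = 2

2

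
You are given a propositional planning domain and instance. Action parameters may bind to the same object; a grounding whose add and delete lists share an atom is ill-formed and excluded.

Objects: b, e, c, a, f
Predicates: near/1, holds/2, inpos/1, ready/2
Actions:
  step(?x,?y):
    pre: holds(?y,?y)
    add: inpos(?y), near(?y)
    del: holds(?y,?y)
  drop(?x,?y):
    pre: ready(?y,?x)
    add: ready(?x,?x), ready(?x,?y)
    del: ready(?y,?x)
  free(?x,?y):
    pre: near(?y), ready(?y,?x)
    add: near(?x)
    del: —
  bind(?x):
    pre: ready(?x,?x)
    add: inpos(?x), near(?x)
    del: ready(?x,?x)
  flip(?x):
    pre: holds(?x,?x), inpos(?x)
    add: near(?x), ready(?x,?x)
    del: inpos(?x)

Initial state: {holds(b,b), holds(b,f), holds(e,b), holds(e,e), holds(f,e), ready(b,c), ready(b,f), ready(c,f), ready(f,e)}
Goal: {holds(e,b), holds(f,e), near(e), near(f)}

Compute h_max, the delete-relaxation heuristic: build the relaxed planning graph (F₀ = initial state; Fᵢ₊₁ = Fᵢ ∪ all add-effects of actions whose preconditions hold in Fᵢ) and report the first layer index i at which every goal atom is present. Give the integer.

F0 = init (9 atoms)
F1 = F0 ∪ {inpos(b), inpos(e), near(b), near(e), ready(c,b), ready(c,c), ready(e,e), ready(e,f), ready(f,b), ready(f,c), ready(f,f)}  (20 atoms)
F2 = F1 ∪ {inpos(c), inpos(f), near(c), near(f), ready(b,b)}  (25 atoms)
goal ⊆ F2  ⇒  h_max = 2

2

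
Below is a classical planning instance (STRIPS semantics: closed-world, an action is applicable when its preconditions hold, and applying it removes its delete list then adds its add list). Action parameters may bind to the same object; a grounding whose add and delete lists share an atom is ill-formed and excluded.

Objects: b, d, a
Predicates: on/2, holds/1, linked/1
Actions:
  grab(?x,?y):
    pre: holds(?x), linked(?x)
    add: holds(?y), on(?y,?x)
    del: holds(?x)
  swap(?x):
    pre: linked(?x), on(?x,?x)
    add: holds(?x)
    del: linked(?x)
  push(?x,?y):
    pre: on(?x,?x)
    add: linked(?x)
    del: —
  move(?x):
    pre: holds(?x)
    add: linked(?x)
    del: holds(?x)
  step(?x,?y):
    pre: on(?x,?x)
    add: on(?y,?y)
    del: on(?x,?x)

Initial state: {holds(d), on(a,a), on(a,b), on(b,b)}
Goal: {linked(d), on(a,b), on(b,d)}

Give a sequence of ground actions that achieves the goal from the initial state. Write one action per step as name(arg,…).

1. step(b,d)  →  {holds(d), on(a,a), on(a,b), on(d,d)}
2. push(d,b)  →  {holds(d), linked(d), on(a,a), on(a,b), on(d,d)}
3. grab(d,b)  →  {holds(b), linked(d), on(a,a), on(a,b), on(b,d), on(d,d)}

step(b,d); push(d,b); grab(d,b)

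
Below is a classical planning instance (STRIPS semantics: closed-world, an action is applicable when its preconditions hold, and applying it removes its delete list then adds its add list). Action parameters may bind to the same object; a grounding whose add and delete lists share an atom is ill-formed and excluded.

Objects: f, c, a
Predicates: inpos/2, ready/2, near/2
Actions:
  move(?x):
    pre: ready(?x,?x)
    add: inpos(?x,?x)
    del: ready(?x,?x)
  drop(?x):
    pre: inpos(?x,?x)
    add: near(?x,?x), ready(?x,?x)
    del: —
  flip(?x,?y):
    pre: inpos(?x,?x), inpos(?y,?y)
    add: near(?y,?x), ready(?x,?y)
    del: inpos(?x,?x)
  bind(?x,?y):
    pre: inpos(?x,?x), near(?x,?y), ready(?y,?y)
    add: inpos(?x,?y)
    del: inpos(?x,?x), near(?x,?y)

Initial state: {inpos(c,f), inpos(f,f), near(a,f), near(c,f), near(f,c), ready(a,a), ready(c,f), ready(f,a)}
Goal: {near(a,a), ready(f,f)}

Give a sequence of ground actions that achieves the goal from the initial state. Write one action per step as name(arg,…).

move(a); drop(f); drop(a)

1. move(a)  →  {inpos(a,a), inpos(c,f), inpos(f,f), near(a,f), near(c,f), near(f,c), ready(c,f), ready(f,a)}
2. drop(f)  →  {inpos(a,a), inpos(c,f), inpos(f,f), near(a,f), near(c,f), near(f,c), near(f,f), ready(c,f), ready(f,a), ready(f,f)}
3. drop(a)  →  {inpos(a,a), inpos(c,f), inpos(f,f), near(a,a), near(a,f), near(c,f), near(f,c), near(f,f), ready(a,a), ready(c,f), ready(f,a), ready(f,f)}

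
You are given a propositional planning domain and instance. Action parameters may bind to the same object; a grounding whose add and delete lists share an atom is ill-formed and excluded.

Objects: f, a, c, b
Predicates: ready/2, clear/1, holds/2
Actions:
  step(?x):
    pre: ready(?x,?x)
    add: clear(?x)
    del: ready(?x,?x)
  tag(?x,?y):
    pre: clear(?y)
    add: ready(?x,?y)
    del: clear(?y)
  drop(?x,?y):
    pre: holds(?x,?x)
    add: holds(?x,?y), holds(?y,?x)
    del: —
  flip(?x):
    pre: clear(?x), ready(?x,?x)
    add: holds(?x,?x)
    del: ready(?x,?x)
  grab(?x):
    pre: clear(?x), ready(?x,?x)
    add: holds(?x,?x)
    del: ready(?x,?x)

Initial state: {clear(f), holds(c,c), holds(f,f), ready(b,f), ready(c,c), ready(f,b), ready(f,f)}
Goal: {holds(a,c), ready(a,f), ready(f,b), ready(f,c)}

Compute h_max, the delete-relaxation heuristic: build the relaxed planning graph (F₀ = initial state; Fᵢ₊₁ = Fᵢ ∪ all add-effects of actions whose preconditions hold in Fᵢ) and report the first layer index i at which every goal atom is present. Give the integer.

2

F0 = init (7 atoms)
F1 = F0 ∪ {clear(c), holds(a,c), holds(a,f), holds(b,c), holds(b,f), holds(c,a), holds(c,b), holds(c,f), holds(f,a), holds(f,b), holds(f,c), ready(a,f), ready(c,f)}  (20 atoms)
F2 = F1 ∪ {ready(a,c), ready(b,c), ready(f,c)}  (23 atoms)
goal ⊆ F2  ⇒  h_max = 2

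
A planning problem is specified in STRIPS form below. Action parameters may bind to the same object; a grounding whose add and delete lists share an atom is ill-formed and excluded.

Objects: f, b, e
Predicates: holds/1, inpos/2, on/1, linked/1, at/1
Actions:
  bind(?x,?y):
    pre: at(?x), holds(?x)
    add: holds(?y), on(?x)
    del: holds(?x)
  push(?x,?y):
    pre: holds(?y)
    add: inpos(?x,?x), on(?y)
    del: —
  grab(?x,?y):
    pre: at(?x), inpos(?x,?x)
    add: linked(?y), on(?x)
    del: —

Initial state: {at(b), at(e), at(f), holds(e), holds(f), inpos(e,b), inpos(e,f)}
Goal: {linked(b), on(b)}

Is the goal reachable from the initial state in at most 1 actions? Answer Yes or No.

No

1. push(b,f)  →  {at(b), at(e), at(f), holds(e), holds(f), inpos(b,b), inpos(e,b), inpos(e,f), on(f)}
2. grab(b,b)  →  {at(b), at(e), at(f), holds(e), holds(f), inpos(b,b), inpos(e,b), inpos(e,f), linked(b), on(b), on(f)}
optimal plan length = 2; 2 > 1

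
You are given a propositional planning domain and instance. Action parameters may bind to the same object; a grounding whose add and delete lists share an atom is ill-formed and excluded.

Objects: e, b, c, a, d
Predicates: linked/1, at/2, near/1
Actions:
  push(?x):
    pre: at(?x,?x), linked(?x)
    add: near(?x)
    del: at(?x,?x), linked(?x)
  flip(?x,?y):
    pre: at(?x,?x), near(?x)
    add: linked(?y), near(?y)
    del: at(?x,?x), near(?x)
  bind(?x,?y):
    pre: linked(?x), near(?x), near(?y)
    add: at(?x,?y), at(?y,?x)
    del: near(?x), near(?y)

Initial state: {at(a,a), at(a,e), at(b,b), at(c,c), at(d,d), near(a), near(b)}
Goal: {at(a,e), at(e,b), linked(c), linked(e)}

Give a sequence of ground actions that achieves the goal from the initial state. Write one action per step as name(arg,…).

1. flip(a,c)  →  {at(a,e), at(b,b), at(c,c), at(d,d), linked(c), near(b), near(c)}
2. flip(c,e)  →  {at(a,e), at(b,b), at(d,d), linked(c), linked(e), near(b), near(e)}
3. bind(e,b)  →  {at(a,e), at(b,b), at(b,e), at(d,d), at(e,b), linked(c), linked(e)}

flip(a,c); flip(c,e); bind(e,b)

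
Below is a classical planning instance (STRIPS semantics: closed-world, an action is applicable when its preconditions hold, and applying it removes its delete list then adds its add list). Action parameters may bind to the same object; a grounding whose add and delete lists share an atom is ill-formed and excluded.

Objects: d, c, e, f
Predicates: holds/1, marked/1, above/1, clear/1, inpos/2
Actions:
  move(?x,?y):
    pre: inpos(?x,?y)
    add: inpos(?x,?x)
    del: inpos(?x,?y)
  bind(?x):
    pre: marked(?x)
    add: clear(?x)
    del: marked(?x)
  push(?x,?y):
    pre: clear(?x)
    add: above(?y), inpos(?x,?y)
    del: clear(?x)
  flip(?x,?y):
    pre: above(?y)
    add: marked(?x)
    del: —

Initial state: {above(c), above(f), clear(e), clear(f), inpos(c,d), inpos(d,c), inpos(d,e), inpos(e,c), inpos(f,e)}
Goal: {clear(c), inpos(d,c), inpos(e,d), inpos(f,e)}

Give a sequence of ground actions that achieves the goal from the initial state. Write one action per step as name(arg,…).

push(e,d); flip(c,d); bind(c)

1. push(e,d)  →  {above(c), above(d), above(f), clear(f), inpos(c,d), inpos(d,c), inpos(d,e), inpos(e,c), inpos(e,d), inpos(f,e)}
2. flip(c,d)  →  {above(c), above(d), above(f), clear(f), inpos(c,d), inpos(d,c), inpos(d,e), inpos(e,c), inpos(e,d), inpos(f,e), marked(c)}
3. bind(c)  →  {above(c), above(d), above(f), clear(c), clear(f), inpos(c,d), inpos(d,c), inpos(d,e), inpos(e,c), inpos(e,d), inpos(f,e)}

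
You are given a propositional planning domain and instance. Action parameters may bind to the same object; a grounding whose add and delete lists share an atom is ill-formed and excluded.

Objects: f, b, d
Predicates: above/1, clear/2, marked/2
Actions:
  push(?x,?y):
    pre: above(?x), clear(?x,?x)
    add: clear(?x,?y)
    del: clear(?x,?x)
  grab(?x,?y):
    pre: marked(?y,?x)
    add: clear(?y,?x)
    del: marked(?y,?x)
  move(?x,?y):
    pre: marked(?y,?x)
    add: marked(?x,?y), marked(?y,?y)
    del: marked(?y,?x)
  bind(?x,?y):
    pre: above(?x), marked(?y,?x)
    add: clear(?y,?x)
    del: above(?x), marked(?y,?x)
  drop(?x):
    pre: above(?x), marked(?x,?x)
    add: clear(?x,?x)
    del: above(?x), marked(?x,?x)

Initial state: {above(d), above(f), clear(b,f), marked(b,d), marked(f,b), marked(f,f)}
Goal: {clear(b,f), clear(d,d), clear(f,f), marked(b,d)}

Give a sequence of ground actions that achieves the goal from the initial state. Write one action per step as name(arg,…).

grab(f,f); move(d,b); move(b,d); grab(d,d)

1. grab(f,f)  →  {above(d), above(f), clear(b,f), clear(f,f), marked(b,d), marked(f,b)}
2. move(d,b)  →  {above(d), above(f), clear(b,f), clear(f,f), marked(b,b), marked(d,b), marked(f,b)}
3. move(b,d)  →  {above(d), above(f), clear(b,f), clear(f,f), marked(b,b), marked(b,d), marked(d,d), marked(f,b)}
4. grab(d,d)  →  {above(d), above(f), clear(b,f), clear(d,d), clear(f,f), marked(b,b), marked(b,d), marked(f,b)}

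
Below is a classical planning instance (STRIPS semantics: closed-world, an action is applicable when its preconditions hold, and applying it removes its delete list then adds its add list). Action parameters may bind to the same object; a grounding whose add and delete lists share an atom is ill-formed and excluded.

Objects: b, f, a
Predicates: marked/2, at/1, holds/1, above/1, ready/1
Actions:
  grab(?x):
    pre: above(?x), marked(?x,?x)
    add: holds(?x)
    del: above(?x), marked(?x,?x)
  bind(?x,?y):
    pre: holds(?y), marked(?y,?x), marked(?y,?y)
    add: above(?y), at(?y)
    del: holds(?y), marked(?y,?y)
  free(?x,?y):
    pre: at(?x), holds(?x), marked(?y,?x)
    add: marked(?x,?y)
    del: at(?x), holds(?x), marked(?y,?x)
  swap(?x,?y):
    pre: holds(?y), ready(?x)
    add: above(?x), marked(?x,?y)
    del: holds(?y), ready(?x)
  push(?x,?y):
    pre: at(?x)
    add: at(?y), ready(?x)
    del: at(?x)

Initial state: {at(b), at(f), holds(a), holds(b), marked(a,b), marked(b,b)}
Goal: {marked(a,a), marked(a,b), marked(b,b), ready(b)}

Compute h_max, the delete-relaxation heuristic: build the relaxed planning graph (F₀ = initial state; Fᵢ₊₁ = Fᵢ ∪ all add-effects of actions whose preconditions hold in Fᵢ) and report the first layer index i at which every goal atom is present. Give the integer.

3

F0 = init (6 atoms)
F1 = F0 ∪ {above(b), at(a), marked(b,a), ready(b), ready(f)}  (11 atoms)
F2 = F1 ∪ {above(f), marked(f,a), marked(f,b), ready(a)}  (15 atoms)
F3 = F2 ∪ {above(a), marked(a,a), marked(a,f), marked(b,f)}  (19 atoms)
goal ⊆ F3  ⇒  h_max = 3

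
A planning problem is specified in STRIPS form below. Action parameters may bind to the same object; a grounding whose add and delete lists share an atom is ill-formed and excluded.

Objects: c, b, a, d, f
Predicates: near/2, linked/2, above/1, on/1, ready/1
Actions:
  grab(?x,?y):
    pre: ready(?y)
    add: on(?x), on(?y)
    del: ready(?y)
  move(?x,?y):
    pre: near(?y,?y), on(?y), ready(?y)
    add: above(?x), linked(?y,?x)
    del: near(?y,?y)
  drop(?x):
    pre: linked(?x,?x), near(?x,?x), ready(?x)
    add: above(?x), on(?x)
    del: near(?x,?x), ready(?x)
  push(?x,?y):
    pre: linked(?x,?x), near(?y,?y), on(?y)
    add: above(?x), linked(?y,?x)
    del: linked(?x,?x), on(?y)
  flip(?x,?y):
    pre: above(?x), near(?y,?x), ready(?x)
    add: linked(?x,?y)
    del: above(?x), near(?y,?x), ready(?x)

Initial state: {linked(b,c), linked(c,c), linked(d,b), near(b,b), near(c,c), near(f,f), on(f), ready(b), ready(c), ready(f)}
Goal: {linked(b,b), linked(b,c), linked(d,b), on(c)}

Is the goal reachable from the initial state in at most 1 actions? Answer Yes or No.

No

1. grab(b,c)  →  {linked(b,c), linked(c,c), linked(d,b), near(b,b), near(c,c), near(f,f), on(b), on(c), on(f), ready(b), ready(f)}
2. move(b,b)  →  {above(b), linked(b,b), linked(b,c), linked(c,c), linked(d,b), near(c,c), near(f,f), on(b), on(c), on(f), ready(b), ready(f)}
optimal plan length = 2; 2 > 1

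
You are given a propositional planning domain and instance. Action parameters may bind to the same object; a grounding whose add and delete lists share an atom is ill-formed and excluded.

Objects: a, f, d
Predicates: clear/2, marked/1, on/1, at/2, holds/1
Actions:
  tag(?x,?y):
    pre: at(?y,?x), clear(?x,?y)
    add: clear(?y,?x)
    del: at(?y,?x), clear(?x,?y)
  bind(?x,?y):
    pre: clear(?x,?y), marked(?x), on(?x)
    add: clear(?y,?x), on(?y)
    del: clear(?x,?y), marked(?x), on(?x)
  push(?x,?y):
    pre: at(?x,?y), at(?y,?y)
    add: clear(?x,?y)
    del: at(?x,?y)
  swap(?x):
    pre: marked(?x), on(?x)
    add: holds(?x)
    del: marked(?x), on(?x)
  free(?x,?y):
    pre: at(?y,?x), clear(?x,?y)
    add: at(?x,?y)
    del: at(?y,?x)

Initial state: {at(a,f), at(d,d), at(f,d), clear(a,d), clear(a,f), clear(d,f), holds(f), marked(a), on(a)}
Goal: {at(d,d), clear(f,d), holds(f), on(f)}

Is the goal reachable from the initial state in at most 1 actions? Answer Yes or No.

No

1. tag(d,f)  →  {at(a,f), at(d,d), clear(a,d), clear(a,f), clear(f,d), holds(f), marked(a), on(a)}
2. bind(a,f)  →  {at(a,f), at(d,d), clear(a,d), clear(f,a), clear(f,d), holds(f), on(f)}
optimal plan length = 2; 2 > 1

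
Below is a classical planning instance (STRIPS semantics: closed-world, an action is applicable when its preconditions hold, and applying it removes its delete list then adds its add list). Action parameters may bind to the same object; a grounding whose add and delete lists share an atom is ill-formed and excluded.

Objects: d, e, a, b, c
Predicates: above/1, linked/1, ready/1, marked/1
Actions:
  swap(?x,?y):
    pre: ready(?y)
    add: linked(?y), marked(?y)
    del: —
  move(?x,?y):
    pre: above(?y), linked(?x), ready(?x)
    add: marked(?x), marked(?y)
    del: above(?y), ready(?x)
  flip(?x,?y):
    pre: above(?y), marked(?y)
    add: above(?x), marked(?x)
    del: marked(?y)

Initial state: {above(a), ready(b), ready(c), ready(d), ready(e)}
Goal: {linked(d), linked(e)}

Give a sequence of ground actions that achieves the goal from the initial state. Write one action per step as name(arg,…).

swap(d,d); swap(d,e)

1. swap(d,d)  →  {above(a), linked(d), marked(d), ready(b), ready(c), ready(d), ready(e)}
2. swap(d,e)  →  {above(a), linked(d), linked(e), marked(d), marked(e), ready(b), ready(c), ready(d), ready(e)}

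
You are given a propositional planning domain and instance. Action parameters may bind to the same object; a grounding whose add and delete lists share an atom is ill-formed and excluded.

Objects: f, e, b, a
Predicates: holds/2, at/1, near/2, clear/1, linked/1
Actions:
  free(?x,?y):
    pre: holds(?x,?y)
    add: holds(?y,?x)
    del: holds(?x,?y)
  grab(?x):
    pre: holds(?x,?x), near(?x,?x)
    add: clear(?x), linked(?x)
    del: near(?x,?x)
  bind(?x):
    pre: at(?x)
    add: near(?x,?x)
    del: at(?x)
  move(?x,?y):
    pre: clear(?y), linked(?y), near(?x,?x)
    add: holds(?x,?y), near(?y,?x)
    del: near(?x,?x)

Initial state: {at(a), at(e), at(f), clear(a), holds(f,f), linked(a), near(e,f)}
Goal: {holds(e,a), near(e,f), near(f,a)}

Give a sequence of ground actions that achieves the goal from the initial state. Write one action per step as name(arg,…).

bind(f); grab(f); bind(e); bind(a); move(e,a); move(a,f)

1. bind(f)  →  {at(a), at(e), clear(a), holds(f,f), linked(a), near(e,f), near(f,f)}
2. grab(f)  →  {at(a), at(e), clear(a), clear(f), holds(f,f), linked(a), linked(f), near(e,f)}
3. bind(e)  →  {at(a), clear(a), clear(f), holds(f,f), linked(a), linked(f), near(e,e), near(e,f)}
4. bind(a)  →  {clear(a), clear(f), holds(f,f), linked(a), linked(f), near(a,a), near(e,e), near(e,f)}
5. move(e,a)  →  {clear(a), clear(f), holds(e,a), holds(f,f), linked(a), linked(f), near(a,a), near(a,e), near(e,f)}
6. move(a,f)  →  {clear(a), clear(f), holds(a,f), holds(e,a), holds(f,f), linked(a), linked(f), near(a,e), near(e,f), near(f,a)}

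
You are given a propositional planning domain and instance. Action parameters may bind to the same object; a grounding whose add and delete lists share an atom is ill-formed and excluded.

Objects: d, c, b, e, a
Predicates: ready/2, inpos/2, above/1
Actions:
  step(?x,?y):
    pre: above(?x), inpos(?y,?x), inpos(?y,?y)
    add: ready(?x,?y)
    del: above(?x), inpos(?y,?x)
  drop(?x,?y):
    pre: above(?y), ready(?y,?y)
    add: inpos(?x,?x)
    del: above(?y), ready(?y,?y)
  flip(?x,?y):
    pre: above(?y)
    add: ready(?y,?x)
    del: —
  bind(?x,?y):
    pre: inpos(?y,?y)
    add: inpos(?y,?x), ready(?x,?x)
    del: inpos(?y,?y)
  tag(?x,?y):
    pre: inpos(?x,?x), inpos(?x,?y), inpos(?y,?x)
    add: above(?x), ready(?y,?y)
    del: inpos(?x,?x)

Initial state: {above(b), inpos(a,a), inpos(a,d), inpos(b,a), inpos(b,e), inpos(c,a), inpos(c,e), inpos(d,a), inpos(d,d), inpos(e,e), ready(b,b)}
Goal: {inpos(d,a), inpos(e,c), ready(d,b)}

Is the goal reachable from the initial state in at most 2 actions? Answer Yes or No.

No

1. bind(c,e)  →  {above(b), inpos(a,a), inpos(a,d), inpos(b,a), inpos(b,e), inpos(c,a), inpos(c,e), inpos(d,a), inpos(d,d), inpos(e,c), ready(b,b), ready(c,c)}
2. tag(d,d)  →  {above(b), above(d), inpos(a,a), inpos(a,d), inpos(b,a), inpos(b,e), inpos(c,a), inpos(c,e), inpos(d,a), inpos(e,c), ready(b,b), ready(c,c), ready(d,d)}
3. flip(b,d)  →  {above(b), above(d), inpos(a,a), inpos(a,d), inpos(b,a), inpos(b,e), inpos(c,a), inpos(c,e), inpos(d,a), inpos(e,c), ready(b,b), ready(c,c), ready(d,b), ready(d,d)}
optimal plan length = 3; 3 > 2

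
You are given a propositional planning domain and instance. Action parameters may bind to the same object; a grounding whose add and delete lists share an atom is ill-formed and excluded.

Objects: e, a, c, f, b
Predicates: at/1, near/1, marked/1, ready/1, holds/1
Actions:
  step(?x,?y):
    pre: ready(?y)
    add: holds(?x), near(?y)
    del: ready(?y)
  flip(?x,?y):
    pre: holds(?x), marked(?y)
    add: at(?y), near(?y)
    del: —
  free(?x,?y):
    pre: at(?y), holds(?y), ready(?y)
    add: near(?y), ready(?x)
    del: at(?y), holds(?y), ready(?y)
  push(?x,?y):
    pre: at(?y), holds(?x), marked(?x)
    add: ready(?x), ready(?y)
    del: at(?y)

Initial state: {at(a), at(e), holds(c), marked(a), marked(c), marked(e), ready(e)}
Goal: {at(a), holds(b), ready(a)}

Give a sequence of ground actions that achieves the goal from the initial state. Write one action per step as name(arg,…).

step(a,e); push(a,e); step(b,e)

1. step(a,e)  →  {at(a), at(e), holds(a), holds(c), marked(a), marked(c), marked(e), near(e)}
2. push(a,e)  →  {at(a), holds(a), holds(c), marked(a), marked(c), marked(e), near(e), ready(a), ready(e)}
3. step(b,e)  →  {at(a), holds(a), holds(b), holds(c), marked(a), marked(c), marked(e), near(e), ready(a)}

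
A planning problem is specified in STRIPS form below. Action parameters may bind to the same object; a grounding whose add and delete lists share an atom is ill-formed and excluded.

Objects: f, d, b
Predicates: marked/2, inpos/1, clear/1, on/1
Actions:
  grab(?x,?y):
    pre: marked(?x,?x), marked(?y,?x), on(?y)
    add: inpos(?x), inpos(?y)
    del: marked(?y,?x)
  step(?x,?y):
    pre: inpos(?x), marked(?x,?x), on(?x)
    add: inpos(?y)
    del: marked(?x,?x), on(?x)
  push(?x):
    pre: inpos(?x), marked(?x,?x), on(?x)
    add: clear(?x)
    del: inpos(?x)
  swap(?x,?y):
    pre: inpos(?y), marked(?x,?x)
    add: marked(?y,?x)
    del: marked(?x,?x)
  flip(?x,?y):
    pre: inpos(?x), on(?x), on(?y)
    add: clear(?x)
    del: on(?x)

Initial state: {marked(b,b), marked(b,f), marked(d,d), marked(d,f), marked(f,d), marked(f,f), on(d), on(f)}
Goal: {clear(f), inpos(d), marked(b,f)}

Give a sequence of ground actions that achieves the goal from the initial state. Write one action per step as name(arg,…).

grab(f,d); push(f)

1. grab(f,d)  →  {inpos(d), inpos(f), marked(b,b), marked(b,f), marked(d,d), marked(f,d), marked(f,f), on(d), on(f)}
2. push(f)  →  {clear(f), inpos(d), marked(b,b), marked(b,f), marked(d,d), marked(f,d), marked(f,f), on(d), on(f)}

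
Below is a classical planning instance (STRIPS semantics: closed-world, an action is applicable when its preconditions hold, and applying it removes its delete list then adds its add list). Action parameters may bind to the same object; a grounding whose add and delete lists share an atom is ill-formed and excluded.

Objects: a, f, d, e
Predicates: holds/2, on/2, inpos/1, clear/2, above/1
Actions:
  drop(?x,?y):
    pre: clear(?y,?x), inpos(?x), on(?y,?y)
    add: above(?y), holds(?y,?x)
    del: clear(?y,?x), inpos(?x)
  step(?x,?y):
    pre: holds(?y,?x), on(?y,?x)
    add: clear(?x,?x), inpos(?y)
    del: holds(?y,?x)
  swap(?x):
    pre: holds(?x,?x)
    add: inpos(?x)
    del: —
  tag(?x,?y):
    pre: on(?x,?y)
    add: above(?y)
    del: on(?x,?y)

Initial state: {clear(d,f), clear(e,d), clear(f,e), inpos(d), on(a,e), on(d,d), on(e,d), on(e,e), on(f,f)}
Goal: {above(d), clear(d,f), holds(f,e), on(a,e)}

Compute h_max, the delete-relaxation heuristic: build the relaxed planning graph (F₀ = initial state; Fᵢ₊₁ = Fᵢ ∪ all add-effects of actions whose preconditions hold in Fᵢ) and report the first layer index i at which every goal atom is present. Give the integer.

F0 = init (9 atoms)
F1 = F0 ∪ {above(d), above(e), above(f), holds(e,d)}  (13 atoms)
F2 = F1 ∪ {clear(d,d), inpos(e)}  (15 atoms)
F3 = F2 ∪ {holds(d,d), holds(f,e)}  (17 atoms)
goal ⊆ F3  ⇒  h_max = 3

3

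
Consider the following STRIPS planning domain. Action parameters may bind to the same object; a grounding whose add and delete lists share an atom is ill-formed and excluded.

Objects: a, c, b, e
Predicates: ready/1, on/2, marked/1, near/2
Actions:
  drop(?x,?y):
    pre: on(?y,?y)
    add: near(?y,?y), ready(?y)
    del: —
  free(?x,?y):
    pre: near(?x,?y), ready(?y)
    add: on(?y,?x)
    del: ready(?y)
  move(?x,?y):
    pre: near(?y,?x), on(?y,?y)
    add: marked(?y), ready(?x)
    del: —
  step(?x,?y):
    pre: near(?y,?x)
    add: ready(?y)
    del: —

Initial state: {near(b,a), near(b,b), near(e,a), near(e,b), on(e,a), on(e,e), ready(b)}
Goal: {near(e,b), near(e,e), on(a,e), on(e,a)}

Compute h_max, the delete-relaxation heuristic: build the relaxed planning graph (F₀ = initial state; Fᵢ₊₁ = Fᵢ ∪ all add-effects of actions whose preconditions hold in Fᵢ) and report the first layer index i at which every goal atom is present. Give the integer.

F0 = init (7 atoms)
F1 = F0 ∪ {marked(e), near(e,e), on(b,b), on(b,e), ready(a), ready(e)}  (13 atoms)
F2 = F1 ∪ {marked(b), on(a,b), on(a,e)}  (16 atoms)
goal ⊆ F2  ⇒  h_max = 2

2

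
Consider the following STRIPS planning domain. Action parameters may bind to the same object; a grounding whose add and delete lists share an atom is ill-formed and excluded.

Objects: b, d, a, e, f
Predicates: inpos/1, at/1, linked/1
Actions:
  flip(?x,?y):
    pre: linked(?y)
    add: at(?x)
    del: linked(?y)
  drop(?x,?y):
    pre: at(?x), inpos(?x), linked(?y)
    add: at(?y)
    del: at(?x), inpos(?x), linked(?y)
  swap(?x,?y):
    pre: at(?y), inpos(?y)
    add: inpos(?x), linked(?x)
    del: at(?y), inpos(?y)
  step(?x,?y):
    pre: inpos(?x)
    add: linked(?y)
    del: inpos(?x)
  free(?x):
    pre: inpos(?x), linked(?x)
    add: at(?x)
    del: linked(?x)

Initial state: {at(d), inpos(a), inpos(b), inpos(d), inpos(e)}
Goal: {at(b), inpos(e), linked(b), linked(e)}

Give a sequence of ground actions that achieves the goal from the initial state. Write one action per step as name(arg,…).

1. swap(b,d)  →  {inpos(a), inpos(b), inpos(e), linked(b)}
2. flip(b,b)  →  {at(b), inpos(a), inpos(b), inpos(e)}
3. step(b,b)  →  {at(b), inpos(a), inpos(e), linked(b)}
4. step(a,e)  →  {at(b), inpos(e), linked(b), linked(e)}

swap(b,d); flip(b,b); step(b,b); step(a,e)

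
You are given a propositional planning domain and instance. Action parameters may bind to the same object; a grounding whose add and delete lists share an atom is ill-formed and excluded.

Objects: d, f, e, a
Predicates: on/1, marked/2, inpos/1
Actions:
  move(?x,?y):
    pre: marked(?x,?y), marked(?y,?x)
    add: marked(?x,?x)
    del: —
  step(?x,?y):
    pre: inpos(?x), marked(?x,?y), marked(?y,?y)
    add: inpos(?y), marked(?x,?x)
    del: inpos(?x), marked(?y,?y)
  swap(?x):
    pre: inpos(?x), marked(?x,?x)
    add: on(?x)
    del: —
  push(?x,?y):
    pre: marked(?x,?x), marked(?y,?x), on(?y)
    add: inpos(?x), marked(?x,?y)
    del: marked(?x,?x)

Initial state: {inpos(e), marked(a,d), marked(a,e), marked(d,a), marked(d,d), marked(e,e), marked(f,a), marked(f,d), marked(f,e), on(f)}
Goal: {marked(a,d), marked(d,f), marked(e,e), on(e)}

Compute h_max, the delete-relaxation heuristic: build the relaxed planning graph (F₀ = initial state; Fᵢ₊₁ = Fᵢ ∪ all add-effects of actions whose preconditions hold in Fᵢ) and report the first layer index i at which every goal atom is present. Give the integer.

F0 = init (10 atoms)
F1 = F0 ∪ {inpos(d), marked(a,a), marked(d,f), marked(e,f), on(e)}  (15 atoms)
goal ⊆ F1  ⇒  h_max = 1

1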